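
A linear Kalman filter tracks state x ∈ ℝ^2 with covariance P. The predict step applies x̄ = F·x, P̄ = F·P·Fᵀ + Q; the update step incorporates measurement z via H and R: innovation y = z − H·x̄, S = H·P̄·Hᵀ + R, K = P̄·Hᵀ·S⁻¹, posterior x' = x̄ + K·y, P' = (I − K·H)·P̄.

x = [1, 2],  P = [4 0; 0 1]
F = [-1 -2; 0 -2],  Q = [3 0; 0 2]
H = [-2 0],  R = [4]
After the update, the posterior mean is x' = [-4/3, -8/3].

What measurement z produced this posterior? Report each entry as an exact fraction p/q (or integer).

x̄ = F·x = [-5, -4]
P̄ = F·P·Fᵀ + Q = [11 4; 4 6]
S = H·P̄·Hᵀ + R = [48]
K = P̄·Hᵀ·S⁻¹ = [-11/24; -1/6]
x' − x̄ = [11/3, 4/3] = K·y
y = (KᵀK)⁻¹·Kᵀ·(x' − x̄) = [-8]
z = y + H·x̄ = [-8] + [10] = [2]

z = [2]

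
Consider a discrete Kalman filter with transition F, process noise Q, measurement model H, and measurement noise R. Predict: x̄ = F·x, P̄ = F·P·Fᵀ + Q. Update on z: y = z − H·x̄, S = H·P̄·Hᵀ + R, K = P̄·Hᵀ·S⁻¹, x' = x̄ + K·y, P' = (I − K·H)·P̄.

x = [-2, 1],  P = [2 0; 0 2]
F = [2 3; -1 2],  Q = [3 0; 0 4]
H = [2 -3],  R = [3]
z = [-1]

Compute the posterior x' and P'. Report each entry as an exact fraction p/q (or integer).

x̄ = F·x = [-1, 4]
P̄ = F·P·Fᵀ + Q = [29 8; 8 14]
y = z − H·x̄ = [13]
S = H·P̄·Hᵀ + R = [149]
K = P̄·Hᵀ·S⁻¹ = [34/149; -26/149]
x' = x̄ + K·y = [293/149, 258/149]
P' = (I − K·H)·P̄ = [3165/149 2076/149; 2076/149 1410/149]

x' = [293/149, 258/149]
P' = [3165/149 2076/149; 2076/149 1410/149]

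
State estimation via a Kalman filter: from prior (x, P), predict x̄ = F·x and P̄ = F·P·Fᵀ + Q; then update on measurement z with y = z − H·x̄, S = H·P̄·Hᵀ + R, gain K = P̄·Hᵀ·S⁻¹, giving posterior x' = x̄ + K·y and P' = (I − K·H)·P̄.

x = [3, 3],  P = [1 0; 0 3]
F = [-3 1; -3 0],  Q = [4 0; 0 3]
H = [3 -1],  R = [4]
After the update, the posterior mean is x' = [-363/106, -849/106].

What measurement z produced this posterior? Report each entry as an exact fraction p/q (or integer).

x̄ = F·x = [-6, -9]
P̄ = F·P·Fᵀ + Q = [16 9; 9 12]
S = H·P̄·Hᵀ + R = [106]
K = P̄·Hᵀ·S⁻¹ = [39/106; 15/106]
x' − x̄ = [273/106, 105/106] = K·y
y = (KᵀK)⁻¹·Kᵀ·(x' − x̄) = [7]
z = y + H·x̄ = [7] + [-9] = [-2]

z = [-2]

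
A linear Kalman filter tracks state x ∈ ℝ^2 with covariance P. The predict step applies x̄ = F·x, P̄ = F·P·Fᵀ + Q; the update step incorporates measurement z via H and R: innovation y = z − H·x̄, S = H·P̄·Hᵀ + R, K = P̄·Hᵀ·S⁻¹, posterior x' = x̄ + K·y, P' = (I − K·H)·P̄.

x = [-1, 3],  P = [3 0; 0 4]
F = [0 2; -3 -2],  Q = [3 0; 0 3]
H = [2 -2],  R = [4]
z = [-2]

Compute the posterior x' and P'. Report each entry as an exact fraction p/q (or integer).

x̄ = F·x = [6, -3]
P̄ = F·P·Fᵀ + Q = [19 -16; -16 46]
y = z − H·x̄ = [-20]
S = H·P̄·Hᵀ + R = [392]
K = P̄·Hᵀ·S⁻¹ = [5/28; -31/98]
x' = x̄ + K·y = [17/7, 163/49]
P' = (I − K·H)·P̄ = [13/2 43/7; 43/7 332/49]

x' = [17/7, 163/49]
P' = [13/2 43/7; 43/7 332/49]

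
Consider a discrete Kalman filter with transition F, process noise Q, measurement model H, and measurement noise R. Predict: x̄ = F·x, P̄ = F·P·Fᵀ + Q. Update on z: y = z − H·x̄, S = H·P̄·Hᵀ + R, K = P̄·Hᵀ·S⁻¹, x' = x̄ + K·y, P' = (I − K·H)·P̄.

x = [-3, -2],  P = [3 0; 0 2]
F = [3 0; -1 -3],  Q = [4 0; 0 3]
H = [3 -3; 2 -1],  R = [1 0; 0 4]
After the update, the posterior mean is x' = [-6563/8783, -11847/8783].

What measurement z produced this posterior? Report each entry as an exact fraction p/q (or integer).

z = [2, -1]

x̄ = F·x = [-9, 9]
P̄ = F·P·Fᵀ + Q = [31 -9; -9 24]
S = H·P̄·Hᵀ + R = [658 339; 339 188]
K = P̄·Hᵀ·S⁻¹ = [-1509/8783 6038/8783; -4374/8783 5925/8783]
x' − x̄ = [72484/8783, -90894/8783] = K·y
y = (KᵀK)⁻¹·Kᵀ·(x' − x̄) = [56, 26]
z = y + H·x̄ = [56, 26] + [-54, -27] = [2, -1]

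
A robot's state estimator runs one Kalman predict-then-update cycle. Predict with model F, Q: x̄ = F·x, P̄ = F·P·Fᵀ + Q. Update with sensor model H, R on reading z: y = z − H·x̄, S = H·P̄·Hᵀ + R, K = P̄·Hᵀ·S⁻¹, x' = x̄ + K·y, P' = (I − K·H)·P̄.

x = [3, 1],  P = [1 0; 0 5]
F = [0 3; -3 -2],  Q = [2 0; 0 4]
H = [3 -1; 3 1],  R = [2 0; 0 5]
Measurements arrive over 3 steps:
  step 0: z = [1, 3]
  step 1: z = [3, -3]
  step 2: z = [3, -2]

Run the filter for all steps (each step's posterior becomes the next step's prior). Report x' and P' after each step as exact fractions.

step 0: x' = [11715/27178, -6611/27178], P' = [5027/27178 5559/27178; 5559/27178 41343/27178]
step 1: x' = [4433367/67781872, -178761997/67781872], P' = [11889263/67781872 11054331/67781872; 11054331/67781872 89743607/67781872]
step 2: x' = [11668750200/74312420749, -158012963968/74312420749], P' = [13031940371/74312420749 12128580402/74312420749; 12128580402/74312420749 98238591819/74312420749]

step 0: x̄ = F·x = [3, -11]
step 0: P̄ = F·P·Fᵀ + Q = [47 -30; -30 33]
step 0: y = z − H·x̄ = [-19, 5]
step 0: S = H·P̄·Hᵀ + R = [638 390; 390 281]
step 0: K = P̄·Hᵀ·S⁻¹ = [4761/27178 2064/13589; -12333/27178 5802/13589]
step 0: x' = x̄ + K·y = [11715/27178, -6611/27178]
step 0: P' = (I − K·H)·P̄ = [5027/27178 5559/27178; 5559/27178 41343/27178]
step 1: x̄ = F·x = [-19833/27178, -21923/27178]
step 1: P̄ = F·P·Fᵀ + Q = [426443/27178 -298089/27178; -298089/27178 386035/27178]
step 1: y = z − H·x̄ = [59555/13589, -56/13589]
step 1: S = H·P̄·Hᵀ + R = [3033456/13589 1725976/13589; 1725976/13589 1285689/13589]
step 1: K = P̄·Hᵀ·S⁻¹ = [12306729/67781872 1168053/8472734; -28290307/67781872 3072665/8472734]
step 1: x' = x̄ + K·y = [4433367/67781872, -178761997/67781872]
step 1: P' = (I − K·H)·P̄ = [11889263/67781872 11054331/67781872; 11054331/67781872 89743607/67781872]
step 2: x̄ = F·x = [-536285991/67781872, 344223893/67781872]
step 2: P̄ = F·P·Fᵀ + Q = [943256207/67781872 -637950621/67781872; -637950621/67781872 869757255/67781872]
step 2: y = z − H·x̄ = [1078213741/33890936, 70566896/4236367]
step 2: S = H·P̄·Hᵀ + R = [3330582647/16945468 476221788/4236367; 476221788/4236367 366891797/4236367]
step 2: K = P̄·Hᵀ·S⁻¹ = [26967240711/148624841498 1463554329/10616060107; -61852850613/148624841498 3846409515/10616060107]
step 2: x' = x̄ + K·y = [11668750200/74312420749, -158012963968/74312420749]
step 2: P' = (I − K·H)·P̄ = [13031940371/74312420749 12128580402/74312420749; 12128580402/74312420749 98238591819/74312420749]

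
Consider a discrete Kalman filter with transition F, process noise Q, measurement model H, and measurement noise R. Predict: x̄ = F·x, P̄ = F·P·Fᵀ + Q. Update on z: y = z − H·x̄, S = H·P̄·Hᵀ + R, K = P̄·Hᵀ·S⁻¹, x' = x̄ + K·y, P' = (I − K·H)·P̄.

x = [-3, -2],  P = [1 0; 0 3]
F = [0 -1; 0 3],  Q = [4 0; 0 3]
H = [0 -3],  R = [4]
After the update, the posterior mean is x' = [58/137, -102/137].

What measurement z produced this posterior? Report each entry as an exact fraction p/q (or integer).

x̄ = F·x = [2, -6]
P̄ = F·P·Fᵀ + Q = [7 -9; -9 30]
S = H·P̄·Hᵀ + R = [274]
K = P̄·Hᵀ·S⁻¹ = [27/274; -45/137]
x' − x̄ = [-216/137, 720/137] = K·y
y = (KᵀK)⁻¹·Kᵀ·(x' − x̄) = [-16]
z = y + H·x̄ = [-16] + [18] = [2]

z = [2]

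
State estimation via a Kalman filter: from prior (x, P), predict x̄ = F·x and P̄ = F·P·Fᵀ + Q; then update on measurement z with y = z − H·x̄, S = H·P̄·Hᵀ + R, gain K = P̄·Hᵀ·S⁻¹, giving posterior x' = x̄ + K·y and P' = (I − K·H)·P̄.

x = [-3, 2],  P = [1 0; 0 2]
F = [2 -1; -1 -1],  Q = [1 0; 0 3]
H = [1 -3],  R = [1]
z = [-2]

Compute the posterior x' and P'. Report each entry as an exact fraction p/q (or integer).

x' = [-433/62, -50/31]
P' = [385/62 63/31; 63/31 24/31]

x̄ = F·x = [-8, 1]
P̄ = F·P·Fᵀ + Q = [7 0; 0 6]
y = z − H·x̄ = [9]
S = H·P̄·Hᵀ + R = [62]
K = P̄·Hᵀ·S⁻¹ = [7/62; -9/31]
x' = x̄ + K·y = [-433/62, -50/31]
P' = (I − K·H)·P̄ = [385/62 63/31; 63/31 24/31]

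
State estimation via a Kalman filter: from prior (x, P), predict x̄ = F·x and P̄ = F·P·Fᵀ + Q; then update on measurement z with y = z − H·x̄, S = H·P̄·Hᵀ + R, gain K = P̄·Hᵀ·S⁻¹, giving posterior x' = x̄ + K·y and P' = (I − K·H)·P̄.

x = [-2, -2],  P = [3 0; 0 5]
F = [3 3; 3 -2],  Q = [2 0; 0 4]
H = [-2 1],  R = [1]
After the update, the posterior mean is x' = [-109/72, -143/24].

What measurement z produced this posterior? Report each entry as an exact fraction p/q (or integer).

x̄ = F·x = [-12, -2]
P̄ = F·P·Fᵀ + Q = [74 -3; -3 51]
S = H·P̄·Hᵀ + R = [360]
K = P̄·Hᵀ·S⁻¹ = [-151/360; 19/120]
x' − x̄ = [755/72, -95/24] = K·y
y = (KᵀK)⁻¹·Kᵀ·(x' − x̄) = [-25]
z = y + H·x̄ = [-25] + [22] = [-3]

z = [-3]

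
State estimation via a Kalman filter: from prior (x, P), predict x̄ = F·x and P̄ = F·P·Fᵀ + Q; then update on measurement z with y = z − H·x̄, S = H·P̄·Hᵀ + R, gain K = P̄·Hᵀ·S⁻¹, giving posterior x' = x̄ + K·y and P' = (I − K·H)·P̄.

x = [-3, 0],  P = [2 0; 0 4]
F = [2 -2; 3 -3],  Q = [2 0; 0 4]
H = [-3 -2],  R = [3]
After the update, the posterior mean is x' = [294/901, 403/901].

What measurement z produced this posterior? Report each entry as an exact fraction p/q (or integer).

x̄ = F·x = [-6, -9]
P̄ = F·P·Fᵀ + Q = [26 36; 36 58]
S = H·P̄·Hᵀ + R = [901]
K = P̄·Hᵀ·S⁻¹ = [-150/901; -224/901]
x' − x̄ = [5700/901, 8512/901] = K·y
y = (KᵀK)⁻¹·Kᵀ·(x' − x̄) = [-38]
z = y + H·x̄ = [-38] + [36] = [-2]

z = [-2]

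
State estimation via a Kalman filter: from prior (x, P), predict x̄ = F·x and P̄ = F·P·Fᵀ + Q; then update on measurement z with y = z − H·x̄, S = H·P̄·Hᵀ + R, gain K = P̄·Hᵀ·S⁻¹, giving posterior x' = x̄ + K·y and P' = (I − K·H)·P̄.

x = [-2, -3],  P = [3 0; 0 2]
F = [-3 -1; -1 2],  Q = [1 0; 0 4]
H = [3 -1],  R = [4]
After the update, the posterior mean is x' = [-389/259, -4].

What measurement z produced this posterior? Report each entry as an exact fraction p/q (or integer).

z = [-1]

x̄ = F·x = [9, -4]
P̄ = F·P·Fᵀ + Q = [30 5; 5 15]
S = H·P̄·Hᵀ + R = [259]
K = P̄·Hᵀ·S⁻¹ = [85/259; 0]
x' − x̄ = [-2720/259, 0] = K·y
y = (KᵀK)⁻¹·Kᵀ·(x' − x̄) = [-32]
z = y + H·x̄ = [-32] + [31] = [-1]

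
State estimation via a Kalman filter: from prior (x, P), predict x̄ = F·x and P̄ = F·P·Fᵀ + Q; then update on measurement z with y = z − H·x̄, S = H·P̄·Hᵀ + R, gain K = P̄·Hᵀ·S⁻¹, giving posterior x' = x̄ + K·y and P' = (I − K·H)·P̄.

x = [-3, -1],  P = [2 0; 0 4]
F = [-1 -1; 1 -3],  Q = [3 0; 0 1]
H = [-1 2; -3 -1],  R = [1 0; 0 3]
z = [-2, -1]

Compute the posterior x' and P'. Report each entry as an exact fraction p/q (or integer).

x̄ = F·x = [4, 0]
P̄ = F·P·Fᵀ + Q = [9 10; 10 39]
y = z − H·x̄ = [2, 11]
S = H·P̄·Hᵀ + R = [126 -101; -101 183]
K = P̄·Hᵀ·S⁻¹ = [-1724/12857 -3551/12857; 5475/12857 -1826/12857]
x' = x̄ + K·y = [8919/12857, -9136/12857]
P' = (I − K·H)·P̄ = [3290/12857 783/12857; 783/12857 3129/12857]

x' = [8919/12857, -9136/12857]
P' = [3290/12857 783/12857; 783/12857 3129/12857]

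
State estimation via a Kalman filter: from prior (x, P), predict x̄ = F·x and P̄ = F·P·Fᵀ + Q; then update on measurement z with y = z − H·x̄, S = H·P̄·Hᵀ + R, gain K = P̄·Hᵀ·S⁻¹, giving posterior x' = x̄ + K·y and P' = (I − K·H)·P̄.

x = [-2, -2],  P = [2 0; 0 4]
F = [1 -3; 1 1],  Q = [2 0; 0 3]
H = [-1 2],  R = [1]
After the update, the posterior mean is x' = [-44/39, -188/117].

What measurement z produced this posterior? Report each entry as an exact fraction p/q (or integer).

x̄ = F·x = [4, -4]
P̄ = F·P·Fᵀ + Q = [40 -10; -10 9]
S = H·P̄·Hᵀ + R = [117]
K = P̄·Hᵀ·S⁻¹ = [-20/39; 28/117]
x' − x̄ = [-200/39, 280/117] = K·y
y = (KᵀK)⁻¹·Kᵀ·(x' − x̄) = [10]
z = y + H·x̄ = [10] + [-12] = [-2]

z = [-2]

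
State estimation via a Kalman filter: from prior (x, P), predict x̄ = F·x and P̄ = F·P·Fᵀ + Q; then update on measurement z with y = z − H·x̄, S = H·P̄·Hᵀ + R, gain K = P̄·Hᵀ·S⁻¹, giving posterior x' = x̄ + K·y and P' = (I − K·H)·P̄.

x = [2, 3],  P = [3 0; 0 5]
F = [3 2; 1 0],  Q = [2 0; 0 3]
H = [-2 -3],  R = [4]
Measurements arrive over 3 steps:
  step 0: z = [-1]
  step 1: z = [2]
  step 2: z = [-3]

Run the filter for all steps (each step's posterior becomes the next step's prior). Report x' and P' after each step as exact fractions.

step 0: x̄ = F·x = [12, 2]
step 0: P̄ = F·P·Fᵀ + Q = [49 9; 9 6]
step 0: y = z − H·x̄ = [29]
step 0: S = H·P̄·Hᵀ + R = [362]
step 0: K = P̄·Hᵀ·S⁻¹ = [-125/362; -18/181]
step 0: x' = x̄ + K·y = [719/362, -160/181]
step 0: P' = (I − K·H)·P̄ = [2113/362 -621/181; -621/181 438/181]
step 1: x̄ = F·x = [1517/362, 719/362]
step 1: P̄ = F·P·Fᵀ + Q = [8341/362 3855/362; 3855/362 3199/362]
step 1: y = z − H·x̄ = [5915/362]
step 1: S = H·P̄·Hᵀ + R = [109863/362]
step 1: K = P̄·Hᵀ·S⁻¹ = [-28247/109863; -641/4069]
step 1: x' = x̄ + K·y = [-89/8451, -184/313]
step 1: P' = (I − K·H)·P̄ = [327277/109863 -6686/4069; -6686/4069 5312/4069]
step 2: x̄ = F·x = [-3401/2817, -89/8451]
step 2: P̄ = F·P·Fᵀ + Q = [174739/12207 206929/36621; 206929/36621 656866/109863]
step 2: y = z − H·x̄ = [-5114/939]
step 2: S = H·P̄·Hᵀ + R = [744122/4069]
step 2: K = P̄·Hᵀ·S⁻¹ = [-185469/744122; -178454/1116183]
step 2: x' = x̄ + K·y = [502726/3348549, 8641303/10045647]
step 2: P' = (I − K·H)·P̄ = [6593975/2232366 -5481161/3348549; -5481161/3348549 13103770/10045647]

step 0: x' = [719/362, -160/181], P' = [2113/362 -621/181; -621/181 438/181]
step 1: x' = [-89/8451, -184/313], P' = [327277/109863 -6686/4069; -6686/4069 5312/4069]
step 2: x' = [502726/3348549, 8641303/10045647], P' = [6593975/2232366 -5481161/3348549; -5481161/3348549 13103770/10045647]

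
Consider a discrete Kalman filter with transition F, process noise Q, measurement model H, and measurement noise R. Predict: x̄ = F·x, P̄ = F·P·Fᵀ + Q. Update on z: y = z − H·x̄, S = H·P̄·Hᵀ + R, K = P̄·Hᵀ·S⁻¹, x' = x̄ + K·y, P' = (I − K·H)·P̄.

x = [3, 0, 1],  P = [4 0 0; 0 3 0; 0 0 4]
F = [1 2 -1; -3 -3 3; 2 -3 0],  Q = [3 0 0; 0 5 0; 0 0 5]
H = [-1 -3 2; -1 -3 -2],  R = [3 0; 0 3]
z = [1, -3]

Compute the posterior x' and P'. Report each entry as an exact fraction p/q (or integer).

x̄ = F·x = [2, -6, 6]
P̄ = F·P·Fᵀ + Q = [23 -42 -10; -42 104 3; -10 3 48]
y = z − H·x̄ = [-27, -7]
S = H·P̄·Hᵀ + R = [906 515; 515 898]
K = P̄·Hᵀ·S⁻¹ = [11189/548363 68693/548363; -94932/548363 -114096/548363; 136031/548363 -136025/548363]
x' = x̄ + K·y = [313772/548363, 71658/548363, 569516/548363]
P' = (I − K·H)·P̄ = [3234423/548363 -1118082/548363 -43128/548363; -1118082/548363 477208/548363 14373/548363; -43128/548363 14373/548363 204042/548363]

x' = [313772/548363, 71658/548363, 569516/548363]
P' = [3234423/548363 -1118082/548363 -43128/548363; -1118082/548363 477208/548363 14373/548363; -43128/548363 14373/548363 204042/548363]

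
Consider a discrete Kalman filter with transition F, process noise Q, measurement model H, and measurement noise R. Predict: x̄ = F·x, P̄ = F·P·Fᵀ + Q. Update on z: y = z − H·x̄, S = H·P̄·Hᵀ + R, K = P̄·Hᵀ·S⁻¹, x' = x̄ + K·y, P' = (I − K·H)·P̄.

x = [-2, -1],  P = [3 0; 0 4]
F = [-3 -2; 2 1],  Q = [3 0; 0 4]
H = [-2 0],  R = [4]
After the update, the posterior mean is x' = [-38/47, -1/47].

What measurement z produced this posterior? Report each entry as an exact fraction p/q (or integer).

z = [2]

x̄ = F·x = [8, -5]
P̄ = F·P·Fᵀ + Q = [46 -26; -26 20]
S = H·P̄·Hᵀ + R = [188]
K = P̄·Hᵀ·S⁻¹ = [-23/47; 13/47]
x' − x̄ = [-414/47, 234/47] = K·y
y = (KᵀK)⁻¹·Kᵀ·(x' − x̄) = [18]
z = y + H·x̄ = [18] + [-16] = [2]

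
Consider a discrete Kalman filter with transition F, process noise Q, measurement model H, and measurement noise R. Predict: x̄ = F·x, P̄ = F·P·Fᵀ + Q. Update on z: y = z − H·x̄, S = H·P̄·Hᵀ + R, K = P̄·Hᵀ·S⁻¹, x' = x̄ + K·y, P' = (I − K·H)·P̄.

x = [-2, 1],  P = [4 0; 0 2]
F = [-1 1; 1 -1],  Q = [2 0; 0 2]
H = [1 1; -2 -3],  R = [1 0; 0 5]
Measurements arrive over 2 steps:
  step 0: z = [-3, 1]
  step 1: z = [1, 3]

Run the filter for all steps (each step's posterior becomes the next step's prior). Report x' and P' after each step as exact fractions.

step 0: x̄ = F·x = [3, -3]
step 0: P̄ = F·P·Fᵀ + Q = [8 -6; -6 8]
step 0: y = z − H·x̄ = [-3, -2]
step 0: S = H·P̄·Hᵀ + R = [5 -10; -10 37]
step 0: K = P̄·Hᵀ·S⁻¹ = [94/85 6/17; -46/85 -8/17]
step 0: x' = x̄ + K·y = [-87/85, -37/85]
step 0: P' = (I − K·H)·P̄ = [432/85 -338/85; -338/85 292/85]
step 1: x̄ = F·x = [10/17, -10/17]
step 1: P̄ = F·P·Fᵀ + Q = [314/17 -280/17; -280/17 314/17]
step 1: y = z − H·x̄ = [1, 41/17]
step 1: S = H·P̄·Hᵀ + R = [5 -10; -10 807/17]
step 1: K = P̄·Hᵀ·S⁻¹ = [3734/2335 280/467; -2206/2335 -314/467]
step 1: x' = x̄ + K·y = [8484/2335, -7366/2335]
step 1: P' = (I − K·H)·P̄ = [18202/2335 -14468/2335; -14468/2335 12262/2335]

step 0: x' = [-87/85, -37/85], P' = [432/85 -338/85; -338/85 292/85]
step 1: x' = [8484/2335, -7366/2335], P' = [18202/2335 -14468/2335; -14468/2335 12262/2335]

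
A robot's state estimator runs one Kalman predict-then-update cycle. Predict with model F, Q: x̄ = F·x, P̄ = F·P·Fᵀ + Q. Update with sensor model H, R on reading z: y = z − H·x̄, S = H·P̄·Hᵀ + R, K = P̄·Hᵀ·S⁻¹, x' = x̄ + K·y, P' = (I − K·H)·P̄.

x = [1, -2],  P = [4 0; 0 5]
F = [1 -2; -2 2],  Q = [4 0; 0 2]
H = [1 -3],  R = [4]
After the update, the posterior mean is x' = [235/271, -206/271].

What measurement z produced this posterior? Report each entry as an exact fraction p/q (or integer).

z = [3]

x̄ = F·x = [5, -6]
P̄ = F·P·Fᵀ + Q = [28 -28; -28 38]
S = H·P̄·Hᵀ + R = [542]
K = P̄·Hᵀ·S⁻¹ = [56/271; -71/271]
x' − x̄ = [-1120/271, 1420/271] = K·y
y = (KᵀK)⁻¹·Kᵀ·(x' − x̄) = [-20]
z = y + H·x̄ = [-20] + [23] = [3]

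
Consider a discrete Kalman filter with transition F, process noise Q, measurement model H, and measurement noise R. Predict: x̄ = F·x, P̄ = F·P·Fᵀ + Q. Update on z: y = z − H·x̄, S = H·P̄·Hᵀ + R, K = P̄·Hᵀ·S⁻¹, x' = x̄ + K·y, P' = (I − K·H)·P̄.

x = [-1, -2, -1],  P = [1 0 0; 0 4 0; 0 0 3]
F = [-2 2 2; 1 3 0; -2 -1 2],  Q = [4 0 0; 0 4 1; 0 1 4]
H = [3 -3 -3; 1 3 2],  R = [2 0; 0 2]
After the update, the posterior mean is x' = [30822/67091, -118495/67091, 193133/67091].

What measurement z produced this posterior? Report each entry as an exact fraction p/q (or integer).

z = [-2, 1]

x̄ = F·x = [-4, -7, 2]
P̄ = F·P·Fᵀ + Q = [36 22 8; 22 41 -13; 8 -13 24]
S = H·P̄·Hᵀ + R = [137 -54; -54 511]
K = P̄·Hᵀ·S⁻¹ = [15570/67091 17138/67091; -2772/67091 15331/67091; -3681/67091 1843/67091]
x' − x̄ = [299186/67091, 351142/67091, 58951/67091] = K·y
y = (KᵀK)⁻¹·Kᵀ·(x' − x̄) = [-5, 22]
z = y + H·x̄ = [-5, 22] + [3, -21] = [-2, 1]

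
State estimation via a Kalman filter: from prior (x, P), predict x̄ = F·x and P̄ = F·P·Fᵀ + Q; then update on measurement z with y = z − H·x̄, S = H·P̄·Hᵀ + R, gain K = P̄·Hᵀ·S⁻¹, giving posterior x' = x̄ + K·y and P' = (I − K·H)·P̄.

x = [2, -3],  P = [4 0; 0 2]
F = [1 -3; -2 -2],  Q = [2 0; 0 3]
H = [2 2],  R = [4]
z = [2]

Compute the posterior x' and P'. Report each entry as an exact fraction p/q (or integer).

x' = [27/5, -21/5]
P' = [164/15 -157/15; -157/15 659/60]

x̄ = F·x = [11, 2]
P̄ = F·P·Fᵀ + Q = [24 4; 4 27]
y = z − H·x̄ = [-24]
S = H·P̄·Hᵀ + R = [240]
K = P̄·Hᵀ·S⁻¹ = [7/30; 31/120]
x' = x̄ + K·y = [27/5, -21/5]
P' = (I − K·H)·P̄ = [164/15 -157/15; -157/15 659/60]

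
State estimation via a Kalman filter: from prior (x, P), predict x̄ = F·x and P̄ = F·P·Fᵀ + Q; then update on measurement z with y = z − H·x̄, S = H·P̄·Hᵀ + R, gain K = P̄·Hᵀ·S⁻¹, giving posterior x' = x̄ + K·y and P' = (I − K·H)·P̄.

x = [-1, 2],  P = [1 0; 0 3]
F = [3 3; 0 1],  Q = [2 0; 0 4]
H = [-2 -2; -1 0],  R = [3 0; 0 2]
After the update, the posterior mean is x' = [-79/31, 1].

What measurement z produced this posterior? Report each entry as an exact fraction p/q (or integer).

z = [3, 3]

x̄ = F·x = [3, 2]
P̄ = F·P·Fᵀ + Q = [38 9; 9 7]
S = H·P̄·Hᵀ + R = [255 94; 94 40]
K = P̄·Hᵀ·S⁻¹ = [-47/341 -427/682; -7/22 23/44]
x' − x̄ = [-172/31, -1] = K·y
y = (KᵀK)⁻¹·Kᵀ·(x' − x̄) = [13, 6]
z = y + H·x̄ = [13, 6] + [-10, -3] = [3, 3]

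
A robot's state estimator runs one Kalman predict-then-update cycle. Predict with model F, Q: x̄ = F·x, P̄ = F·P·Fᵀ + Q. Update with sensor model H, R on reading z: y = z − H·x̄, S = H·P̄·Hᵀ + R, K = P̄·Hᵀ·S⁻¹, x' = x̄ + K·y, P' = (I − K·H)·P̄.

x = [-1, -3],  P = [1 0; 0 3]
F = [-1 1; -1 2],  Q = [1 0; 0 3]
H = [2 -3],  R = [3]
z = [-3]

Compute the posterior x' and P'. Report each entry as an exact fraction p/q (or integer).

x' = [-12/83, 61/83]
P' = [294/83 207/83; 207/83 172/83]

x̄ = F·x = [-2, -5]
P̄ = F·P·Fᵀ + Q = [5 7; 7 16]
y = z − H·x̄ = [-14]
S = H·P̄·Hᵀ + R = [83]
K = P̄·Hᵀ·S⁻¹ = [-11/83; -34/83]
x' = x̄ + K·y = [-12/83, 61/83]
P' = (I − K·H)·P̄ = [294/83 207/83; 207/83 172/83]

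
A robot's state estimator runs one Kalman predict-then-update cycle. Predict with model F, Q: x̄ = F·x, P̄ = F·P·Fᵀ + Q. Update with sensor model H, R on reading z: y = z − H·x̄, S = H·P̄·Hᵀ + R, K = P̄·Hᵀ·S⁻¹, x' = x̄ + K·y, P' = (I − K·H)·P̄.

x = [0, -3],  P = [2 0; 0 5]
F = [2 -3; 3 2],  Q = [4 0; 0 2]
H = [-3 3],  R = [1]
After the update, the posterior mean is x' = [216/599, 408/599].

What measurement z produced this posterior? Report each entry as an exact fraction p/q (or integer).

z = [1]

x̄ = F·x = [9, -6]
P̄ = F·P·Fᵀ + Q = [57 -18; -18 40]
S = H·P̄·Hᵀ + R = [1198]
K = P̄·Hᵀ·S⁻¹ = [-225/1198; 87/599]
x' − x̄ = [-5175/599, 4002/599] = K·y
y = (KᵀK)⁻¹·Kᵀ·(x' − x̄) = [46]
z = y + H·x̄ = [46] + [-45] = [1]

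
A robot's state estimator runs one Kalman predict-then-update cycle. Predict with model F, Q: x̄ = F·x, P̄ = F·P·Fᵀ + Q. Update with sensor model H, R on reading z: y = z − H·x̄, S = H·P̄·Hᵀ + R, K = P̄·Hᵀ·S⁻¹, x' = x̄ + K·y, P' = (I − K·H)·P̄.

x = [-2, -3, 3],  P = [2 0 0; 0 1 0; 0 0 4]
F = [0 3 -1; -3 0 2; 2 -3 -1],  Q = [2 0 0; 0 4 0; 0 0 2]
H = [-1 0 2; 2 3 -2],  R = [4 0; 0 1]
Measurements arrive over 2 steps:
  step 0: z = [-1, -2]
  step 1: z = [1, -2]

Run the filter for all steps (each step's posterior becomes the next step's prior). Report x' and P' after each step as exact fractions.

step 0: x' = [-67181/27445, 1408/2495, -19267/27445], P' = [152164/27445 -6312/2495 50068/27445; -6312/2495 3926/2495 -884/2495; 50068/27445 -884/2495 36756/27445]
step 1: x' = [-191563379/185806485, 36078407/185806485, 41229602/185806485], P' = [370135604/185806485 -151728392/185806485 138634288/185806485; -151728392/185806485 137082116/185806485 28360406/185806485; 138634288/185806485 28360406/185806485 184742651/185806485]

step 0: x̄ = F·x = [-12, 12, 2]
step 0: P̄ = F·P·Fᵀ + Q = [15 -8 -5; -8 38 -20; -5 -20 23]
step 0: y = z − H·x̄ = [-17, -10]
step 0: S = H·P̄·Hᵀ + R = [131 -248; -248 679]
step 0: K = P̄·Hᵀ·S⁻¹ = [-13007/27445 -4104/27445; 1136/2495 922/2495; 5861/27445 -2548/27445]
step 0: x' = x̄ + K·y = [-67181/27445, 1408/2495, -19267/27445]
step 0: P' = (I − K·H)·P̄ = [152164/27445 -6312/2495 50068/27445; -6312/2495 3926/2495 -884/2495; 50068/27445 -884/2495 36756/27445]
step 1: x̄ = F·x = [65731/27445, 14819/2495, -161559/27445]
step 1: P̄ = F·P·Fᵀ + Q = [538664/27445 58476/2495 -868646/27445; 58476/2495 93224/2495 -109324/2495; -868646/27445 -109324/2495 1663544/27445]
step 1: y = z − H·x̄ = [416294/27445, -998497/27445]
step 1: S = H·P̄·Hᵀ + R = [10777204/27445 -22088472/27445; -22088472/27445 47164221/27445]
step 1: K = P̄·Hᵀ·S⁻¹ = [-7738919/61935495 7817456/185806485; 17370767/61935495 51068752/185806485; 38475169/123870990 -7135508/185806485]
step 1: x' = x̄ + K·y = [-191563379/185806485, 36078407/185806485, 41229602/185806485]
step 1: P' = (I − K·H)·P̄ = [370135604/185806485 -151728392/185806485 138634288/185806485; -151728392/185806485 137082116/185806485 28360406/185806485; 138634288/185806485 28360406/185806485 184742651/185806485]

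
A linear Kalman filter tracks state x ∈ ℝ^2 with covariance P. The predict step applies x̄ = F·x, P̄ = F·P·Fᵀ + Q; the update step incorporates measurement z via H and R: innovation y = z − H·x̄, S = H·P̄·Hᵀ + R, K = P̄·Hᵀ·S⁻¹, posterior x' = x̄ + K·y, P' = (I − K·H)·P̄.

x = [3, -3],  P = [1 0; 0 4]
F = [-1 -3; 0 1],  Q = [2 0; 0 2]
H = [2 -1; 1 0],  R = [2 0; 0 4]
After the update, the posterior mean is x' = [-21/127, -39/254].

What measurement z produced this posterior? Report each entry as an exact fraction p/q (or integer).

z = [-1, 3]

x̄ = F·x = [6, -3]
P̄ = F·P·Fᵀ + Q = [39 -12; -12 6]
S = H·P̄·Hᵀ + R = [212 90; 90 43]
K = P̄·Hᵀ·S⁻¹ = [45/127 21/127; -105/508 39/254]
x' − x̄ = [-783/127, 723/254] = K·y
y = (KᵀK)⁻¹·Kᵀ·(x' − x̄) = [-16, -3]
z = y + H·x̄ = [-16, -3] + [15, 6] = [-1, 3]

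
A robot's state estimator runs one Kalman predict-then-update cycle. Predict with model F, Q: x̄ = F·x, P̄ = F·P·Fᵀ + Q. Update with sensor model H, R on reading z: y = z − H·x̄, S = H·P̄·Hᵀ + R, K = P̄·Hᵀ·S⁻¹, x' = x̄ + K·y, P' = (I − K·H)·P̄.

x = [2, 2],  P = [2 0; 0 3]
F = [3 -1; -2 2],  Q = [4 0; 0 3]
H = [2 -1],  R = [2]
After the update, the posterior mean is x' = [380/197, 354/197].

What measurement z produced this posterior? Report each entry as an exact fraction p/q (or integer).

x̄ = F·x = [4, 0]
P̄ = F·P·Fᵀ + Q = [25 -18; -18 23]
S = H·P̄·Hᵀ + R = [197]
K = P̄·Hᵀ·S⁻¹ = [68/197; -59/197]
x' − x̄ = [-408/197, 354/197] = K·y
y = (KᵀK)⁻¹·Kᵀ·(x' − x̄) = [-6]
z = y + H·x̄ = [-6] + [8] = [2]

z = [2]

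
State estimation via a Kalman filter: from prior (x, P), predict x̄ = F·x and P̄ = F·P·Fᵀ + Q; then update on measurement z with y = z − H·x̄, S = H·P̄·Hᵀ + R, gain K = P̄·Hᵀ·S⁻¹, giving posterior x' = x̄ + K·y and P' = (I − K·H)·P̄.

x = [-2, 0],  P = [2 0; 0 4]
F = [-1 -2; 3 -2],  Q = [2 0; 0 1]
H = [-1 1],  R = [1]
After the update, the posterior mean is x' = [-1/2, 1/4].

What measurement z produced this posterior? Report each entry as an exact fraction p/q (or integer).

x̄ = F·x = [2, -6]
P̄ = F·P·Fᵀ + Q = [20 10; 10 35]
S = H·P̄·Hᵀ + R = [36]
K = P̄·Hᵀ·S⁻¹ = [-5/18; 25/36]
x' − x̄ = [-5/2, 25/4] = K·y
y = (KᵀK)⁻¹·Kᵀ·(x' − x̄) = [9]
z = y + H·x̄ = [9] + [-8] = [1]

z = [1]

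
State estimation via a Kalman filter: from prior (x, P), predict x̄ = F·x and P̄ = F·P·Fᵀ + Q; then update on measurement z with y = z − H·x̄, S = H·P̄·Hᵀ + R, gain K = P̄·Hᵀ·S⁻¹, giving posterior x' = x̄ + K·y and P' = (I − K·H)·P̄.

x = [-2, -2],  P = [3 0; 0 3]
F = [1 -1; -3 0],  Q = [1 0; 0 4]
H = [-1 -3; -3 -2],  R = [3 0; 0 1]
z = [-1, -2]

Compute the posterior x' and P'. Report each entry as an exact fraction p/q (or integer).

x̄ = F·x = [0, 6]
P̄ = F·P·Fᵀ + Q = [7 -9; -9 31]
y = z − H·x̄ = [17, 10]
S = H·P̄·Hᵀ + R = [235 108; 108 80]
K = P̄·Hᵀ·S⁻¹ = [481/1784 -2865/7136; -735/1784 847/7136]
x' = x̄ + K·y = [2029/3568, 653/3568]
P' = (I − K·H)·P̄ = [2877/7136 -2883/7136; -2883/7136 3901/7136]

x' = [2029/3568, 653/3568]
P' = [2877/7136 -2883/7136; -2883/7136 3901/7136]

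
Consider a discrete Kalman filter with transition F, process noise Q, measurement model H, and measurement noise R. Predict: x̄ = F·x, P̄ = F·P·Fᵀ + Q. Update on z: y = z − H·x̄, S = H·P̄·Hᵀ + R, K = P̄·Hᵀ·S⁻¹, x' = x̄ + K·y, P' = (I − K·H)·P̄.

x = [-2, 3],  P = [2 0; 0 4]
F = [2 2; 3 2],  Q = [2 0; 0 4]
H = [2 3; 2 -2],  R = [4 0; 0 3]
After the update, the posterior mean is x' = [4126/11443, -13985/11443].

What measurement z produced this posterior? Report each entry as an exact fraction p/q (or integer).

z = [-3, 3]

x̄ = F·x = [2, 0]
P̄ = F·P·Fᵀ + Q = [26 28; 28 38]
S = H·P̄·Hᵀ + R = [786 -68; -68 35]
K = P̄·Hᵀ·S⁻¹ = [2244/11443 3052/11443; 2295/11443 -2080/11443]
x' − x̄ = [-18760/11443, -13985/11443] = K·y
y = (KᵀK)⁻¹·Kᵀ·(x' − x̄) = [-7, -1]
z = y + H·x̄ = [-7, -1] + [4, 4] = [-3, 3]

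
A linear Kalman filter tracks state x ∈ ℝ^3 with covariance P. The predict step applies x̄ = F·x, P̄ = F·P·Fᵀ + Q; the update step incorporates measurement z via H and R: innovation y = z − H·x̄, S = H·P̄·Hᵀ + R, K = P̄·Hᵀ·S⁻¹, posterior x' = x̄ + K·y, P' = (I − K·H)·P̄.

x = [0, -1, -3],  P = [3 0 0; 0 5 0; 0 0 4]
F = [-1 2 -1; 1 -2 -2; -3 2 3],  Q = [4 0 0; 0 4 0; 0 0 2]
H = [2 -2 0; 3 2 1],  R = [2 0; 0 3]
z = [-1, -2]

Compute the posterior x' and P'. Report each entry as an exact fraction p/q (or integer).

x' = [5775/35113, 1990/2701, -129433/35113]
P' = [51375/35113 3637/2701 -223919/35113; 3637/2701 4663/2701 -18353/2701; -223919/35113 -18353/2701 1129105/35113]

x̄ = F·x = [1, 8, -11]
P̄ = F·P·Fᵀ + Q = [31 -15 17; -15 43 -53; 17 -53 85]
y = z − H·x̄ = [13, -10]
S = H·P̄·Hᵀ + R = [418 184; 184 249]
K = P̄·Hᵀ·S⁻¹ = [4094/35113 8256/35113; -1026/2701 628/2701; 14670/35113 -6610/35113]
x' = x̄ + K·y = [5775/35113, 1990/2701, -129433/35113]
P' = (I − K·H)·P̄ = [51375/35113 3637/2701 -223919/35113; 3637/2701 4663/2701 -18353/2701; -223919/35113 -18353/2701 1129105/35113]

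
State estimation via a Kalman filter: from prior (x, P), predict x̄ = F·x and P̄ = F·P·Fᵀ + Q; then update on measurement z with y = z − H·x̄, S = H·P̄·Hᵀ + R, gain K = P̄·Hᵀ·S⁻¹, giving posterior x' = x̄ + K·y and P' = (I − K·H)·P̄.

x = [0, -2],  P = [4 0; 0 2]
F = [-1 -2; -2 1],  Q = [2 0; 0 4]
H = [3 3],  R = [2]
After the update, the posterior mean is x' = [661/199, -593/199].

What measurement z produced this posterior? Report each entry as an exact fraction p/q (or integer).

z = [1]

x̄ = F·x = [4, -2]
P̄ = F·P·Fᵀ + Q = [14 4; 4 22]
S = H·P̄·Hᵀ + R = [398]
K = P̄·Hᵀ·S⁻¹ = [27/199; 39/199]
x' − x̄ = [-135/199, -195/199] = K·y
y = (KᵀK)⁻¹·Kᵀ·(x' − x̄) = [-5]
z = y + H·x̄ = [-5] + [6] = [1]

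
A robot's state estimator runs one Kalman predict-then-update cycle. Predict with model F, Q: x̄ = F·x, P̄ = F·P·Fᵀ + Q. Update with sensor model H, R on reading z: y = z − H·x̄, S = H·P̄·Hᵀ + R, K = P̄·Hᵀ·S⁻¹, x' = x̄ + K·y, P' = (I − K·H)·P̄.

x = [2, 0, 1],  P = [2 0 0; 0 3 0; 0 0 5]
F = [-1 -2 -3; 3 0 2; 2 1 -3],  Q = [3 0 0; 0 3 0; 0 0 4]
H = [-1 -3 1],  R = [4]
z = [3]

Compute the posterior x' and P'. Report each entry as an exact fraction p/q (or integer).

x' = [116/317, 331/317, 1976/317]
P' = [13093/317 -2907/317 4696/317; -2907/317 1972/317 2589/317; 4696/317 2589/317 12779/317]

x̄ = F·x = [-5, 8, 1]
P̄ = F·P·Fᵀ + Q = [62 -36 35; -36 41 -18; 35 -18 60]
y = z − H·x̄ = [21]
S = H·P̄·Hᵀ + R = [317]
K = P̄·Hᵀ·S⁻¹ = [81/317; -105/317; 79/317]
x' = x̄ + K·y = [116/317, 331/317, 1976/317]
P' = (I − K·H)·P̄ = [13093/317 -2907/317 4696/317; -2907/317 1972/317 2589/317; 4696/317 2589/317 12779/317]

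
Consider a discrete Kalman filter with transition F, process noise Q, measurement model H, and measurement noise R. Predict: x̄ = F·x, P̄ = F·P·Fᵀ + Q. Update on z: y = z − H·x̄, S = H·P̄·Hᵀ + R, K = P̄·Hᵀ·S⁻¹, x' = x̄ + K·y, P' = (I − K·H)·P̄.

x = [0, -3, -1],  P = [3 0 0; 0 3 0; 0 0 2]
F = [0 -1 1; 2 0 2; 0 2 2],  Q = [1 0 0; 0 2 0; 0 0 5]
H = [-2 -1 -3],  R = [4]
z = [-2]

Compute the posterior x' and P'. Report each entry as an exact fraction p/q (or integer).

x' = [58/21, 74/35, -208/105]
P' = [358/63 16/7 -284/63; 16/7 446/35 -194/35; -284/63 -194/35 1634/315]

x̄ = F·x = [2, -2, -8]
P̄ = F·P·Fᵀ + Q = [6 4 -2; 4 22 8; -2 8 25]
y = z − H·x̄ = [-24]
S = H·P̄·Hᵀ + R = [315]
K = P̄·Hᵀ·S⁻¹ = [-2/63; -6/35; -79/315]
x' = x̄ + K·y = [58/21, 74/35, -208/105]
P' = (I − K·H)·P̄ = [358/63 16/7 -284/63; 16/7 446/35 -194/35; -284/63 -194/35 1634/315]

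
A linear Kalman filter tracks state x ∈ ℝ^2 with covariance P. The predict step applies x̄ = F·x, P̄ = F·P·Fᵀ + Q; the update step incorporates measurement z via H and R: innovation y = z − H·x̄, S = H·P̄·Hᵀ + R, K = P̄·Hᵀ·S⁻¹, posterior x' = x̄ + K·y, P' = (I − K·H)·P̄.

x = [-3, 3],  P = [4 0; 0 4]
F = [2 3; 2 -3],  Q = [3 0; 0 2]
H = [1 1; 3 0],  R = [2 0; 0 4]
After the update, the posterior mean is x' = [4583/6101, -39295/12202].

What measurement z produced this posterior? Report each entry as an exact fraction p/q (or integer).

x̄ = F·x = [3, -15]
P̄ = F·P·Fᵀ + Q = [55 -20; -20 54]
S = H·P̄·Hᵀ + R = [71 105; 105 499]
K = P̄·Hᵀ·S⁻¹ = [35/6101 2010/6101; 11633/12202 -3915/12202]
x' − x̄ = [-13720/6101, 143735/12202] = K·y
y = (KᵀK)⁻¹·Kᵀ·(x' − x̄) = [10, -7]
z = y + H·x̄ = [10, -7] + [-12, 9] = [-2, 2]

z = [-2, 2]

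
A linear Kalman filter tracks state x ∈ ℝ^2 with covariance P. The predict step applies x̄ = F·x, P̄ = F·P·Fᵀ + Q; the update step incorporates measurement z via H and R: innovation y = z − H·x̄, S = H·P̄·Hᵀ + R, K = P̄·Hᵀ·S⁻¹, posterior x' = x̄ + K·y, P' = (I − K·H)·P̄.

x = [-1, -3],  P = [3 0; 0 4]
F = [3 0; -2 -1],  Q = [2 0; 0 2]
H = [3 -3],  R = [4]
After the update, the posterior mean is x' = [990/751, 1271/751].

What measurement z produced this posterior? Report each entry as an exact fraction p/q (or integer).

x̄ = F·x = [-3, 5]
P̄ = F·P·Fᵀ + Q = [29 -18; -18 18]
S = H·P̄·Hᵀ + R = [751]
K = P̄·Hᵀ·S⁻¹ = [141/751; -108/751]
x' − x̄ = [3243/751, -2484/751] = K·y
y = (KᵀK)⁻¹·Kᵀ·(x' − x̄) = [23]
z = y + H·x̄ = [23] + [-24] = [-1]

z = [-1]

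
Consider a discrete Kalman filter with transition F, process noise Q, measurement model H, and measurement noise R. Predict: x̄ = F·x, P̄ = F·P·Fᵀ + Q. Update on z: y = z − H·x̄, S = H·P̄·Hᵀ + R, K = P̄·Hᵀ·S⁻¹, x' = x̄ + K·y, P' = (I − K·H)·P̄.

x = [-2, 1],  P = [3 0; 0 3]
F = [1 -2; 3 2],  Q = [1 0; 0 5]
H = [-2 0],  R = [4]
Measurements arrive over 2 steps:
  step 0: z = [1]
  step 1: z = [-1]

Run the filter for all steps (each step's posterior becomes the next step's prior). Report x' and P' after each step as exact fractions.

step 0: x̄ = F·x = [-4, -4]
step 0: P̄ = F·P·Fᵀ + Q = [16 -3; -3 44]
step 0: y = z − H·x̄ = [-7]
step 0: S = H·P̄·Hᵀ + R = [68]
step 0: K = P̄·Hᵀ·S⁻¹ = [-8/17; 3/34]
step 0: x' = x̄ + K·y = [-12/17, -157/34]
step 0: P' = (I − K·H)·P̄ = [16/17 -3/17; -3/17 739/17]
step 1: x̄ = F·x = [145/17, -193/17]
step 1: P̄ = F·P·Fᵀ + Q = [3001/17 -2896/17; -2896/17 3149/17]
step 1: y = z − H·x̄ = [273/17]
step 1: S = H·P̄·Hᵀ + R = [12072/17]
step 1: K = P̄·Hᵀ·S⁻¹ = [-3001/6036; 724/1509]
step 1: x' = x̄ + K·y = [1097/2012, -1835/503]
step 1: P' = (I − K·H)·P̄ = [3001/3018 -1448/1509; -1448/1509 32849/1509]

step 0: x' = [-12/17, -157/34], P' = [16/17 -3/17; -3/17 739/17]
step 1: x' = [1097/2012, -1835/503], P' = [3001/3018 -1448/1509; -1448/1509 32849/1509]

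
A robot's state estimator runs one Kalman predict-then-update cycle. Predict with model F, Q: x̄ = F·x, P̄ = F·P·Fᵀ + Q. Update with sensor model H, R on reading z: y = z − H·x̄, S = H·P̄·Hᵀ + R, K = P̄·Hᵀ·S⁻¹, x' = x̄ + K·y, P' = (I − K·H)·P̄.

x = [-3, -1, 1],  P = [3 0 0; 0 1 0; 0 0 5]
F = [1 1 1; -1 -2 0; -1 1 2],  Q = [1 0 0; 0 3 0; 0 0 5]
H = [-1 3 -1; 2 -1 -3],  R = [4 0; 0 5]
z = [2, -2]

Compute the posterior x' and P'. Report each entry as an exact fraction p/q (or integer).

x' = [-25203/42554, 26863/42554, 4354/21277]
P' = [157341/42554 68807/42554 40780/21277; 68807/42554 46519/42554 18555/21277; 40780/21277 18555/21277 31325/21277]

x̄ = F·x = [-3, 5, 4]
P̄ = F·P·Fᵀ + Q = [10 -5 8; -5 10 1; 8 1 29]
y = z − H·x̄ = [-12, 21]
S = H·P̄·Hᵀ + R = [173 2; 2 246]
K = P̄·Hᵀ·S⁻¹ = [-4060/21277 239/42554; 4205/21277 -4047/42554; -4110/21277 -6194/21277]
x' = x̄ + K·y = [-25203/42554, 26863/42554, 4354/21277]
P' = (I − K·H)·P̄ = [157341/42554 68807/42554 40780/21277; 68807/42554 46519/42554 18555/21277; 40780/21277 18555/21277 31325/21277]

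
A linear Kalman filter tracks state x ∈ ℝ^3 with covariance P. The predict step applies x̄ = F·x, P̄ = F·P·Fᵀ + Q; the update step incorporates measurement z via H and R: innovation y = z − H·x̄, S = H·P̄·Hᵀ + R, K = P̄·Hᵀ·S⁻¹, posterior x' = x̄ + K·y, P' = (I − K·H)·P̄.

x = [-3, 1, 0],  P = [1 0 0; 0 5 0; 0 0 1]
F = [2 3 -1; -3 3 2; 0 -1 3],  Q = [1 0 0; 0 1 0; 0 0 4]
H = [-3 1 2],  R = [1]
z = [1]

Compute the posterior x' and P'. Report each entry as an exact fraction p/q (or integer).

x' = [121/61, 872/61, -223/61]
P' = [4895/549 9673/549 270/61; 9673/549 27491/549 81/61; 270/61 81/61 369/61]

x̄ = F·x = [-3, 12, -1]
P̄ = F·P·Fᵀ + Q = [51 37 -18; 37 59 -9; -18 -9 18]
y = z − H·x̄ = [-18]
S = H·P̄·Hᵀ + R = [549]
K = P̄·Hᵀ·S⁻¹ = [-152/549; -70/549; 9/61]
x' = x̄ + K·y = [121/61, 872/61, -223/61]
P' = (I − K·H)·P̄ = [4895/549 9673/549 270/61; 9673/549 27491/549 81/61; 270/61 81/61 369/61]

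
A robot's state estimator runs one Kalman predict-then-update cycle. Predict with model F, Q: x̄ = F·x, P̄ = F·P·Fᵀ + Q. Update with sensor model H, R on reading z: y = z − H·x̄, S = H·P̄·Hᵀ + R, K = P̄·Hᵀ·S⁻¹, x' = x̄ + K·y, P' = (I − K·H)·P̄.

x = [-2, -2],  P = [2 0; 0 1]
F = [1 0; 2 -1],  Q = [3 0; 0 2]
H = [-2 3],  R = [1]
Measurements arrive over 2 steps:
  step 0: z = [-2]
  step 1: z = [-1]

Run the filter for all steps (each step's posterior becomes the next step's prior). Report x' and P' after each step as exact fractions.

step 0: x̄ = F·x = [-2, -2]
step 0: P̄ = F·P·Fᵀ + Q = [5 4; 4 11]
step 0: y = z − H·x̄ = [0]
step 0: S = H·P̄·Hᵀ + R = [72]
step 0: K = P̄·Hᵀ·S⁻¹ = [1/36; 25/72]
step 0: x' = x̄ + K·y = [-2, -2]
step 0: P' = (I − K·H)·P̄ = [89/18 119/36; 119/36 167/72]
step 1: x̄ = F·x = [-2, -2]
step 1: P̄ = F·P·Fᵀ + Q = [143/18 79/12; 79/12 87/8]
step 1: y = z − H·x̄ = [1]
step 1: S = H·P̄·Hᵀ + R = [3719/72]
step 1: K = P̄·Hᵀ·S⁻¹ = [278/3719; 1401/3719]
step 1: x' = x̄ + K·y = [-7160/3719, -6037/3719]
step 1: P' = (I − K·H)·P̄ = [28472/3719 19074/3719; 19074/3719 13183/3719]

step 0: x' = [-2, -2], P' = [89/18 119/36; 119/36 167/72]
step 1: x' = [-7160/3719, -6037/3719], P' = [28472/3719 19074/3719; 19074/3719 13183/3719]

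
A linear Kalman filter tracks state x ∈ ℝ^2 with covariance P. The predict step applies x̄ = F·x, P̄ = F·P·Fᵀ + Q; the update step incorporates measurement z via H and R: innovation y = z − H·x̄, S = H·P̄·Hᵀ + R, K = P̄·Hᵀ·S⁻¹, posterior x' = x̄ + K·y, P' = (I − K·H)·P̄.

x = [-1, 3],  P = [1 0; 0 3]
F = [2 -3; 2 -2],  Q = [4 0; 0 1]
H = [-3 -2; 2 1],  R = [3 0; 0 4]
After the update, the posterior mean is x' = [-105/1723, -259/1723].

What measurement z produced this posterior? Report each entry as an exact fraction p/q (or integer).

z = [-1, -3]

x̄ = F·x = [-11, -8]
P̄ = F·P·Fᵀ + Q = [35 22; 22 17]
S = H·P̄·Hᵀ + R = [650 -398; -398 249]
K = P̄·Hᵀ·S⁻¹ = [-485/3446 249/1723; -311/1723 -75/1723]
x' − x̄ = [18848/1723, 13525/1723] = K·y
y = (KᵀK)⁻¹·Kᵀ·(x' − x̄) = [-50, 27]
z = y + H·x̄ = [-50, 27] + [49, -30] = [-1, -3]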